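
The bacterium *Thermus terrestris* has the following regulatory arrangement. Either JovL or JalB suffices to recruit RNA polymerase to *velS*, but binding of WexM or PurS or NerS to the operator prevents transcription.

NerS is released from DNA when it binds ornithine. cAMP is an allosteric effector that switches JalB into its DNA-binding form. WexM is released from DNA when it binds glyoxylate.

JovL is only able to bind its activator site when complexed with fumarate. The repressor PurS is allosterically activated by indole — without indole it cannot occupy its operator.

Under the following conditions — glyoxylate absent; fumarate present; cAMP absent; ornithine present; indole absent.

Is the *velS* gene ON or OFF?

Glyoxylate is absent, so WexM is active.
Indole is absent, so PurS is inactive.
Ornithine is present, so NerS is inactive.
Fumarate is present, so JovL is active.
cAMP is absent, so JalB is inactive.
With repressor WexM bound, *velS* is not transcribed.

OFF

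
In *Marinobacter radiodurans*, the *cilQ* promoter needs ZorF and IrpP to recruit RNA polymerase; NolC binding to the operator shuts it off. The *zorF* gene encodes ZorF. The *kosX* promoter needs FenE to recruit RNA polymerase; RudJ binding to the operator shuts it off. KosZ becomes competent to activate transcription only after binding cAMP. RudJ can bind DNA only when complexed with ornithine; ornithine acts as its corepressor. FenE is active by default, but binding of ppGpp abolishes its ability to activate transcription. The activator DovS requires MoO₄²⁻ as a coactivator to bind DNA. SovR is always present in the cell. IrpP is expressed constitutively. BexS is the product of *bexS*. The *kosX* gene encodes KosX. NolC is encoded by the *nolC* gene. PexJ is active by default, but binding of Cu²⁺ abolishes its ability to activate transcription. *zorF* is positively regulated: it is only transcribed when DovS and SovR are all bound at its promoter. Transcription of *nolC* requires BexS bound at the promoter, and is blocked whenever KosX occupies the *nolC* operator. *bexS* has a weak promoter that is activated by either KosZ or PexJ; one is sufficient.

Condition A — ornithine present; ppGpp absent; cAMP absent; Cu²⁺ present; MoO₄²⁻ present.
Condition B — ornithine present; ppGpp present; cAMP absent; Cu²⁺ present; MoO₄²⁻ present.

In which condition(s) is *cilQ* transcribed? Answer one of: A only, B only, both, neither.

both

Condition A:
Ornithine is present, so RudJ is active.
ppGpp is absent, so FenE is active.
With repressor RudJ bound, *kosX* is not transcribed.
So KosX is not produced.
cAMP is absent, so KosZ is inactive.
Cu²⁺ is present, so PexJ is inactive.
No activator is available at the *bexS* promoter, so *bexS* is not transcribed.
So BexS is not produced.
Required activator BexS is absent, so *nolC* is not transcribed.
So NolC is not produced.
MoO₄²⁻ is present, so DovS is active.
SovR is produced constitutively and is active.
No repressor is bound and DovS and SovR are active, so *zorF* is transcribed.
So ZorF is produced and active.
IrpP is produced constitutively and is active.
No repressor is bound and ZorF and IrpP are active, so *cilQ* is transcribed.
→ *cilQ* is ON in A.
Condition B:
Ornithine is present, so RudJ is active.
ppGpp is present, so FenE is inactive.
With repressor RudJ bound, *kosX* is not transcribed.
So KosX is not produced.
cAMP is absent, so KosZ is inactive.
Cu²⁺ is present, so PexJ is inactive.
No activator is available at the *bexS* promoter, so *bexS* is not transcribed.
So BexS is not produced.
Required activator BexS is absent, so *nolC* is not transcribed.
So NolC is not produced.
MoO₄²⁻ is present, so DovS is active.
SovR is produced constitutively and is active.
No repressor is bound and DovS and SovR are active, so *zorF* is transcribed.
So ZorF is produced and active.
IrpP is produced constitutively and is active.
No repressor is bound and ZorF and IrpP are active, so *cilQ* is transcribed.
→ *cilQ* is ON in B.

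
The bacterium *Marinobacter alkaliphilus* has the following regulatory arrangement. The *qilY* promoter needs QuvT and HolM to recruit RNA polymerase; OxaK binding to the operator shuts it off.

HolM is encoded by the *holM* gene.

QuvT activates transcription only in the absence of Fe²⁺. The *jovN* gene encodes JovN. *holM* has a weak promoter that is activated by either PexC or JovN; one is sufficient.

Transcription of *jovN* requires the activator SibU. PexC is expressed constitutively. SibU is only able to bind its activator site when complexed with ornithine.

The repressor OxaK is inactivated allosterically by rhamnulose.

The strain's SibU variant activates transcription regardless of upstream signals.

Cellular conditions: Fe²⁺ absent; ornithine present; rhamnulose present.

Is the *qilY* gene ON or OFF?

Fe²⁺ is absent, so QuvT is active.
PexC is produced constitutively and is active.
SibU is constitutively active in this strain.
No repressor is bound and SibU is active, so *jovN* is transcribed.
So JovN is produced and active.
Activator PexC is present, so *holM* is transcribed.
So HolM is produced and active.
Rhamnulose is present, so OxaK is inactive.
No repressor is bound and QuvT and HolM are active, so *qilY* is transcribed.

ON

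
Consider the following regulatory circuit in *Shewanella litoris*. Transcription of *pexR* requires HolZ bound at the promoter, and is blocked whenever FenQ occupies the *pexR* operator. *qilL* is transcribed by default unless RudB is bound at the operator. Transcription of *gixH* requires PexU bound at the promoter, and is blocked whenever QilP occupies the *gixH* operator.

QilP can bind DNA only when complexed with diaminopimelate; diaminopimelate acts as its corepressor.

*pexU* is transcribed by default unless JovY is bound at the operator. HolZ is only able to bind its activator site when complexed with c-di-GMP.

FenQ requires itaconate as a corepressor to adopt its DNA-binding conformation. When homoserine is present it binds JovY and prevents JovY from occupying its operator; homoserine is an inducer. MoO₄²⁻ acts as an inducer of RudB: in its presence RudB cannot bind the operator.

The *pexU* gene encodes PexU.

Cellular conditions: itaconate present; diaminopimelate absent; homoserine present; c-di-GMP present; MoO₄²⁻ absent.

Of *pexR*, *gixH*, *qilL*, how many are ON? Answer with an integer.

Itaconate is present, so FenQ is active.
c-di-GMP is present, so HolZ is active.
With repressor FenQ bound, *pexR* is not transcribed.
→ *pexR* is OFF.
Diaminopimelate is absent, so QilP is inactive.
Homoserine is present, so JovY is inactive.
With no repressor bound, *pexU* is transcribed.
So PexU is produced and active.
No repressor is bound and PexU is active, so *gixH* is transcribed.
→ *gixH* is ON.
MoO₄²⁻ is absent, so RudB is active.
With repressor RudB bound, *qilL* is not transcribed.
→ *qilL* is OFF.
1 of the 3 genes is transcribed.

1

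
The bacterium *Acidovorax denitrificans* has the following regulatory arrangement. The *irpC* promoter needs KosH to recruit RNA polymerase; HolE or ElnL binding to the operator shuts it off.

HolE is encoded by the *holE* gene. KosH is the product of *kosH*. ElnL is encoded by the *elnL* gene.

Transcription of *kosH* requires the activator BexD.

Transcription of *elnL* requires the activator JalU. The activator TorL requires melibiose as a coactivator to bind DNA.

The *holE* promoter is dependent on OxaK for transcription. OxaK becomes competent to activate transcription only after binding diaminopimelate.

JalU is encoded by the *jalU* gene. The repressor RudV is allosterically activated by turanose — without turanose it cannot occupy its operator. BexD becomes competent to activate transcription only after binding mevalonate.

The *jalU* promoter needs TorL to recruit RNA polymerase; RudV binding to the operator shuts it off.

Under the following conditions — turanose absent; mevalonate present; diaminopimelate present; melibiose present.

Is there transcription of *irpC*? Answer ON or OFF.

OFF

Diaminopimelate is present, so OxaK is active.
No repressor is bound and OxaK is active, so *holE* is transcribed.
So HolE is produced and active.
Melibiose is present, so TorL is active.
Turanose is absent, so RudV is inactive.
No repressor is bound and TorL is active, so *jalU* is transcribed.
So JalU is produced and active.
No repressor is bound and JalU is active, so *elnL* is transcribed.
So ElnL is produced and active.
Mevalonate is present, so BexD is active.
No repressor is bound and BexD is active, so *kosH* is transcribed.
So KosH is produced and active.
With repressor HolE bound, *irpC* is not transcribed.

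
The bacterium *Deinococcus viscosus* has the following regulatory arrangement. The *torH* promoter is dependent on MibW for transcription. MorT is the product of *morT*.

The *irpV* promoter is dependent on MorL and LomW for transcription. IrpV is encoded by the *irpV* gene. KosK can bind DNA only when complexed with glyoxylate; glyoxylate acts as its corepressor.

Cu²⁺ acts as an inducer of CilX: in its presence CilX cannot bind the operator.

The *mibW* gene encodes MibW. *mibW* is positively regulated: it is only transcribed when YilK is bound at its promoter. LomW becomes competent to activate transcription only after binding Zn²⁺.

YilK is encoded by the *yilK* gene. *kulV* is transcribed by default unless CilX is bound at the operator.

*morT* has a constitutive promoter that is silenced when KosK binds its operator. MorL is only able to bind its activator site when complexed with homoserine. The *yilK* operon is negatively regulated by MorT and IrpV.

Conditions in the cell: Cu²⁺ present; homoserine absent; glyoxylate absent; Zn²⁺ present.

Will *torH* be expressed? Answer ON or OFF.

OFF

Glyoxylate is absent, so KosK is inactive.
With no repressor bound, *morT* is transcribed.
So MorT is produced and active.
Homoserine is absent, so MorL is inactive.
Zn²⁺ is present, so LomW is active.
Required activator MorL is absent, so *irpV* is not transcribed.
So IrpV is not produced.
With repressor MorT bound, *yilK* is not transcribed.
So YilK is not produced.
Required activator YilK is absent, so *mibW* is not transcribed.
So MibW is not produced.
Required activator MibW is absent, so *torH* is not transcribed.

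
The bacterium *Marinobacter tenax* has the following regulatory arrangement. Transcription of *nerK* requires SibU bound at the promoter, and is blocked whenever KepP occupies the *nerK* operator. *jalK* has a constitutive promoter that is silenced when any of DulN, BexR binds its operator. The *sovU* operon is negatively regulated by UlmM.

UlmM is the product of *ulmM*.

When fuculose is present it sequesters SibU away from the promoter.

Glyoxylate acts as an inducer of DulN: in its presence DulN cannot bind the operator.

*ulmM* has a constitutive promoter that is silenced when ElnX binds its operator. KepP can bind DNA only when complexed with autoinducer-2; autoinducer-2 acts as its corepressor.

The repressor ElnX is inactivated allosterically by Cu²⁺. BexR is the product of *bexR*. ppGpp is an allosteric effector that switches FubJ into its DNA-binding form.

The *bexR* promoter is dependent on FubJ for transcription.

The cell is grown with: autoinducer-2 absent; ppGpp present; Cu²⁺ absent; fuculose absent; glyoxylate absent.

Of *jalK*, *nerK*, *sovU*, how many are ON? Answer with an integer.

Glyoxylate is absent, so DulN is active.
ppGpp is present, so FubJ is active.
No repressor is bound and FubJ is active, so *bexR* is transcribed.
So BexR is produced and active.
With repressor DulN bound, *jalK* is not transcribed.
→ *jalK* is OFF.
Autoinducer-2 is absent, so KepP is inactive.
Fuculose is absent, so SibU is active.
No repressor is bound and SibU is active, so *nerK* is transcribed.
→ *nerK* is ON.
Cu²⁺ is absent, so ElnX is active.
With repressor ElnX bound, *ulmM* is not transcribed.
So UlmM is not produced.
With no repressor bound, *sovU* is transcribed.
→ *sovU* is ON.
2 of the 3 genes are transcribed.

2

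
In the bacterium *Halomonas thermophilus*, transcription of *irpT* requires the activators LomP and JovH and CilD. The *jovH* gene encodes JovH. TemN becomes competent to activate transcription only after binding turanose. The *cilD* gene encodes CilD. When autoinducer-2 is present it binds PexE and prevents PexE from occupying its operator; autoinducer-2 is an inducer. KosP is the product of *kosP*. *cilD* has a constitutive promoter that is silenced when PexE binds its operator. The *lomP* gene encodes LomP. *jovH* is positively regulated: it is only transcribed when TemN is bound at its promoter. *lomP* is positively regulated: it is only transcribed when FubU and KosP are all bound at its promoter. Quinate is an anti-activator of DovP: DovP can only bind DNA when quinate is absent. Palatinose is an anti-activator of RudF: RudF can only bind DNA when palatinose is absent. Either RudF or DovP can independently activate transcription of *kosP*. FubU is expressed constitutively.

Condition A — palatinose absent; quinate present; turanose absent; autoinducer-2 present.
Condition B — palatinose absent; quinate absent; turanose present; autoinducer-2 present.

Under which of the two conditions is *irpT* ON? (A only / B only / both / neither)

B only

Condition A:
FubU is produced constitutively and is active.
Palatinose is absent, so RudF is active.
Quinate is present, so DovP is inactive.
Activator RudF is present, so *kosP* is transcribed.
So KosP is produced and active.
No repressor is bound and FubU and KosP are active, so *lomP* is transcribed.
So LomP is produced and active.
Turanose is absent, so TemN is inactive.
Required activator TemN is absent, so *jovH* is not transcribed.
So JovH is not produced.
Autoinducer-2 is present, so PexE is inactive.
With no repressor bound, *cilD* is transcribed.
So CilD is produced and active.
Required activator JovH is absent, so *irpT* is not transcribed.
→ *irpT* is OFF in A.
Condition B:
FubU is produced constitutively and is active.
Palatinose is absent, so RudF is active.
Quinate is absent, so DovP is active.
Activator RudF is present, so *kosP* is transcribed.
So KosP is produced and active.
No repressor is bound and FubU and KosP are active, so *lomP* is transcribed.
So LomP is produced and active.
Turanose is present, so TemN is active.
No repressor is bound and TemN is active, so *jovH* is transcribed.
So JovH is produced and active.
Autoinducer-2 is present, so PexE is inactive.
With no repressor bound, *cilD* is transcribed.
So CilD is produced and active.
No repressor is bound and LomP and JovH and CilD are active, so *irpT* is transcribed.
→ *irpT* is ON in B.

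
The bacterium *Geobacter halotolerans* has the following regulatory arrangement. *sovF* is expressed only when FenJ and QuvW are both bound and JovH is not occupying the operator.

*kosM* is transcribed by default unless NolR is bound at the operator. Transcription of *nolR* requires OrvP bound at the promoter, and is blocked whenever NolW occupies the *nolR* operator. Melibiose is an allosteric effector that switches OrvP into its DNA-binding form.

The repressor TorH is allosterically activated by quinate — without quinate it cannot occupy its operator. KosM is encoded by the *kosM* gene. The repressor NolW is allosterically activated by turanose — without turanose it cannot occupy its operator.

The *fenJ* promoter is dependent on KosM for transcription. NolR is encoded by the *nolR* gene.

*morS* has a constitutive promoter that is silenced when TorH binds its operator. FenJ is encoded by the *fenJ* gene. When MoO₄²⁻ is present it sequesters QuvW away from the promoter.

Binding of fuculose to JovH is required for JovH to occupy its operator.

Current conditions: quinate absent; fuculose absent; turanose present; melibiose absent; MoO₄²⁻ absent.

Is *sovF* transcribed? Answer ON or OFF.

Fuculose is absent, so JovH is inactive.
Melibiose is absent, so OrvP is inactive.
Turanose is present, so NolW is active.
With repressor NolW bound, *nolR* is not transcribed.
So NolR is not produced.
With no repressor bound, *kosM* is transcribed.
So KosM is produced and active.
No repressor is bound and KosM is active, so *fenJ* is transcribed.
So FenJ is produced and active.
MoO₄²⁻ is absent, so QuvW is active.
No repressor is bound and FenJ and QuvW are active, so *sovF* is transcribed.

ON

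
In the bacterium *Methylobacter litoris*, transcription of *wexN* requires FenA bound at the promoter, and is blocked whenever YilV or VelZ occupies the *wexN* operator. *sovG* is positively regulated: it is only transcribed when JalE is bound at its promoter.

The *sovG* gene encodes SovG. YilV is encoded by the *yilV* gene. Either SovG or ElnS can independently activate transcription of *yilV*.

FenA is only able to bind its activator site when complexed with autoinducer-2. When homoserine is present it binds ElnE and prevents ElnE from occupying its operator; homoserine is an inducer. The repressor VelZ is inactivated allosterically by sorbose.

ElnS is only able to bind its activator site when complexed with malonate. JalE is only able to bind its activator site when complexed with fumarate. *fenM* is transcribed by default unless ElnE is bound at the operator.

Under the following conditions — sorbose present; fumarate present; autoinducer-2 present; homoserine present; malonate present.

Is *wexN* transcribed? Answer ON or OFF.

OFF

Autoinducer-2 is present, so FenA is active.
Fumarate is present, so JalE is active.
No repressor is bound and JalE is active, so *sovG* is transcribed.
So SovG is produced and active.
Malonate is present, so ElnS is active.
Activator SovG is present, so *yilV* is transcribed.
So YilV is produced and active.
Sorbose is present, so VelZ is inactive.
With repressor YilV bound, *wexN* is not transcribed.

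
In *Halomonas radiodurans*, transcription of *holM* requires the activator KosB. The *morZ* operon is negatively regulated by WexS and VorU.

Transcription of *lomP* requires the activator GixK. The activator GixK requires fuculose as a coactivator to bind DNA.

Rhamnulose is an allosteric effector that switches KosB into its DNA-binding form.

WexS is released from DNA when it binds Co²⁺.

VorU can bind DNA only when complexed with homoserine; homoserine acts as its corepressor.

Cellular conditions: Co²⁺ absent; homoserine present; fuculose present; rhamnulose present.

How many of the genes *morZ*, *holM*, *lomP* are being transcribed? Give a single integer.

2

Co²⁺ is absent, so WexS is active.
Homoserine is present, so VorU is active.
With repressor WexS bound, *morZ* is not transcribed.
→ *morZ* is OFF.
Rhamnulose is present, so KosB is active.
No repressor is bound and KosB is active, so *holM* is transcribed.
→ *holM* is ON.
Fuculose is present, so GixK is active.
No repressor is bound and GixK is active, so *lomP* is transcribed.
→ *lomP* is ON.
2 of the 3 genes are transcribed.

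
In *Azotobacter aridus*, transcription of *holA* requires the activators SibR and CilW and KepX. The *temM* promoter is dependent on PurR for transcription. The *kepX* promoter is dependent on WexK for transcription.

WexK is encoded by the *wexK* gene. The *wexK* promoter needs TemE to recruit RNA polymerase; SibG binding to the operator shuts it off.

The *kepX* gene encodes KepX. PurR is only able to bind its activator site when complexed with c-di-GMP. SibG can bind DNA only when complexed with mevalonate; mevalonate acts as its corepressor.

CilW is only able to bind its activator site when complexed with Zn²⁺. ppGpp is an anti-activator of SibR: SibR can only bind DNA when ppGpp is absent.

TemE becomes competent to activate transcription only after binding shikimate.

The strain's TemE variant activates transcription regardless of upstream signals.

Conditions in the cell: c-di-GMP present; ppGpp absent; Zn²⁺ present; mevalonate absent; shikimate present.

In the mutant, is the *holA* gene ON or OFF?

ppGpp is absent, so SibR is active.
Zn²⁺ is present, so CilW is active.
TemE is constitutively active in this strain.
Mevalonate is absent, so SibG is inactive.
No repressor is bound and TemE is active, so *wexK* is transcribed.
So WexK is produced and active.
No repressor is bound and WexK is active, so *kepX* is transcribed.
So KepX is produced and active.
No repressor is bound and SibR and CilW and KepX are active, so *holA* is transcribed.

ON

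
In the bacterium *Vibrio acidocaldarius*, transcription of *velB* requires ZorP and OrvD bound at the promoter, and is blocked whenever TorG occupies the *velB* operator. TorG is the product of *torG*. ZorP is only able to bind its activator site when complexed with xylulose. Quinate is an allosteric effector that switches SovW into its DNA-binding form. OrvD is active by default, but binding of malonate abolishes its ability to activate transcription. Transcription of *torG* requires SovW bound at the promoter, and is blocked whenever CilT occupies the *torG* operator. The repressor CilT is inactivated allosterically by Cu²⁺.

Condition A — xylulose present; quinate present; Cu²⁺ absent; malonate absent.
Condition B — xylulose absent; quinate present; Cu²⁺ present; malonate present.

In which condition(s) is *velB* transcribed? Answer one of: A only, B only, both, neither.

Condition A:
Xylulose is present, so ZorP is active.
Quinate is present, so SovW is active.
Cu²⁺ is absent, so CilT is active.
With repressor CilT bound, *torG* is not transcribed.
So TorG is not produced.
Malonate is absent, so OrvD is active.
No repressor is bound and ZorP and OrvD are active, so *velB* is transcribed.
→ *velB* is ON in A.
Condition B:
Xylulose is absent, so ZorP is inactive.
Quinate is present, so SovW is active.
Cu²⁺ is present, so CilT is inactive.
No repressor is bound and SovW is active, so *torG* is transcribed.
So TorG is produced and active.
Malonate is present, so OrvD is inactive.
With repressor TorG bound, *velB* is not transcribed.
→ *velB* is OFF in B.

A only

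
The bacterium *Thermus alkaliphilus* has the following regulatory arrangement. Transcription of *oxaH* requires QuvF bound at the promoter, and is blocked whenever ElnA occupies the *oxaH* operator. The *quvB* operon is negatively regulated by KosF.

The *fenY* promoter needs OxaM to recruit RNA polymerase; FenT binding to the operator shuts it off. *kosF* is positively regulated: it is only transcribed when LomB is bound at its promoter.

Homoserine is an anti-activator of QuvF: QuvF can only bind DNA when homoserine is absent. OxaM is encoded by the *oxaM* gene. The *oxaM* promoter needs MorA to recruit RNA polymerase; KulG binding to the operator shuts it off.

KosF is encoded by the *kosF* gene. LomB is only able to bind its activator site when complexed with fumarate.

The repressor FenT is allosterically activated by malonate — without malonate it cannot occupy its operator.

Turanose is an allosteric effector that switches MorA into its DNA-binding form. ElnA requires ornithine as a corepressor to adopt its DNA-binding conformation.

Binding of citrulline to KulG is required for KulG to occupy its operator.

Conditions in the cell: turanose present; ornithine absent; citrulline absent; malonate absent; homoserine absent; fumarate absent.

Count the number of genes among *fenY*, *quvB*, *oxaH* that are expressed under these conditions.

Citrulline is absent, so KulG is inactive.
Turanose is present, so MorA is active.
No repressor is bound and MorA is active, so *oxaM* is transcribed.
So OxaM is produced and active.
Malonate is absent, so FenT is inactive.
No repressor is bound and OxaM is active, so *fenY* is transcribed.
→ *fenY* is ON.
Fumarate is absent, so LomB is inactive.
Required activator LomB is absent, so *kosF* is not transcribed.
So KosF is not produced.
With no repressor bound, *quvB* is transcribed.
→ *quvB* is ON.
Ornithine is absent, so ElnA is inactive.
Homoserine is absent, so QuvF is active.
No repressor is bound and QuvF is active, so *oxaH* is transcribed.
→ *oxaH* is ON.
3 of the 3 genes are transcribed.

3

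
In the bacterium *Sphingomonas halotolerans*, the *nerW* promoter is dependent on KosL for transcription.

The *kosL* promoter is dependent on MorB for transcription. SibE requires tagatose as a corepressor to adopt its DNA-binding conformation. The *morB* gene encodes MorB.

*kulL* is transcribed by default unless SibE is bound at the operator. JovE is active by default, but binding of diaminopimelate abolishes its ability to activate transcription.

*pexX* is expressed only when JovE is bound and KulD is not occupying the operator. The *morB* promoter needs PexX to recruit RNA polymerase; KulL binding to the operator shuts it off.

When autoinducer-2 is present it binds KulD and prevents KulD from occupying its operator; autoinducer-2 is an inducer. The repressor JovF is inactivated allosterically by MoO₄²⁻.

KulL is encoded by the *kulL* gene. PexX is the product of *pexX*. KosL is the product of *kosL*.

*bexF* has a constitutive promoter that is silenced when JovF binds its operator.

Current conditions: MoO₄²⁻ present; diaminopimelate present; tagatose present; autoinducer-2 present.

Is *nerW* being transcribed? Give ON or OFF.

Diaminopimelate is present, so JovE is inactive.
Autoinducer-2 is present, so KulD is inactive.
Required activator JovE is absent, so *pexX* is not transcribed.
So PexX is not produced.
Tagatose is present, so SibE is active.
With repressor SibE bound, *kulL* is not transcribed.
So KulL is not produced.
Required activator PexX is absent, so *morB* is not transcribed.
So MorB is not produced.
Required activator MorB is absent, so *kosL* is not transcribed.
So KosL is not produced.
Required activator KosL is absent, so *nerW* is not transcribed.

OFF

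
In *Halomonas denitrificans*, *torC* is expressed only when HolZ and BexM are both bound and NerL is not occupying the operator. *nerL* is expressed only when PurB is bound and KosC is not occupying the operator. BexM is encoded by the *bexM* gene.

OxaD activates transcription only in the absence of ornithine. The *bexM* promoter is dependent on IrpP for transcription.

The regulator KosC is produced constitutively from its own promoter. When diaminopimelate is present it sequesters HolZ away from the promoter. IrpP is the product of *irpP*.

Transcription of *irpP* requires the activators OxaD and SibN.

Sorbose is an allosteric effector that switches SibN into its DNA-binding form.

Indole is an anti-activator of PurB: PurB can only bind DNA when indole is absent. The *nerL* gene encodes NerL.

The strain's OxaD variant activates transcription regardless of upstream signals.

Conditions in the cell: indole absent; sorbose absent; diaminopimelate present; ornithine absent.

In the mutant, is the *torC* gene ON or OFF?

OFF

Diaminopimelate is present, so HolZ is inactive.
Indole is absent, so PurB is active.
KosC is produced constitutively and is active.
With repressor KosC bound, *nerL* is not transcribed.
So NerL is not produced.
OxaD is constitutively active in this strain.
Sorbose is absent, so SibN is inactive.
Required activator SibN is absent, so *irpP* is not transcribed.
So IrpP is not produced.
Required activator IrpP is absent, so *bexM* is not transcribed.
So BexM is not produced.
Required activator HolZ is absent, so *torC* is not transcribed.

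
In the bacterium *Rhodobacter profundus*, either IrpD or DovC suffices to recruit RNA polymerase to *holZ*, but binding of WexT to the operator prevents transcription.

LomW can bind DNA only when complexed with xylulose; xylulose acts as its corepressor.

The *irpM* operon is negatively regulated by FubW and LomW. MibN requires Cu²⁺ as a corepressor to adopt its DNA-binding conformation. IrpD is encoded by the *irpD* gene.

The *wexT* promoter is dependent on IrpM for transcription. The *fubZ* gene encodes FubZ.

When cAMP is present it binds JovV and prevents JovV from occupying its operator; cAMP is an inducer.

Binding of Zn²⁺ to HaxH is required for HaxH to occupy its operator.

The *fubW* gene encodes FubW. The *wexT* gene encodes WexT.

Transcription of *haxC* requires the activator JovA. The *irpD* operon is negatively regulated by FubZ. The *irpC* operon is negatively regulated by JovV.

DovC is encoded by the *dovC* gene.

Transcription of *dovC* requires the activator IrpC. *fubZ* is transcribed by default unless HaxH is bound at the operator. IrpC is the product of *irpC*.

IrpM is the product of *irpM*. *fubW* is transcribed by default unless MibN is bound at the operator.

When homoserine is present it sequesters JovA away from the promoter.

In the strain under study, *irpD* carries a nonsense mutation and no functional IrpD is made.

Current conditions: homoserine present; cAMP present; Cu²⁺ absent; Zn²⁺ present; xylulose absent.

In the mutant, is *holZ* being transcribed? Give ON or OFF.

IrpD is non-functional in this strain, so it has no effect.
cAMP is present, so JovV is inactive.
With no repressor bound, *irpC* is transcribed.
So IrpC is produced and active.
No repressor is bound and IrpC is active, so *dovC* is transcribed.
So DovC is produced and active.
Cu²⁺ is absent, so MibN is inactive.
With no repressor bound, *fubW* is transcribed.
So FubW is produced and active.
Xylulose is absent, so LomW is inactive.
With repressor FubW bound, *irpM* is not transcribed.
So IrpM is not produced.
Required activator IrpM is absent, so *wexT* is not transcribed.
So WexT is not produced.
Activator DovC is present, so *holZ* is transcribed.

ON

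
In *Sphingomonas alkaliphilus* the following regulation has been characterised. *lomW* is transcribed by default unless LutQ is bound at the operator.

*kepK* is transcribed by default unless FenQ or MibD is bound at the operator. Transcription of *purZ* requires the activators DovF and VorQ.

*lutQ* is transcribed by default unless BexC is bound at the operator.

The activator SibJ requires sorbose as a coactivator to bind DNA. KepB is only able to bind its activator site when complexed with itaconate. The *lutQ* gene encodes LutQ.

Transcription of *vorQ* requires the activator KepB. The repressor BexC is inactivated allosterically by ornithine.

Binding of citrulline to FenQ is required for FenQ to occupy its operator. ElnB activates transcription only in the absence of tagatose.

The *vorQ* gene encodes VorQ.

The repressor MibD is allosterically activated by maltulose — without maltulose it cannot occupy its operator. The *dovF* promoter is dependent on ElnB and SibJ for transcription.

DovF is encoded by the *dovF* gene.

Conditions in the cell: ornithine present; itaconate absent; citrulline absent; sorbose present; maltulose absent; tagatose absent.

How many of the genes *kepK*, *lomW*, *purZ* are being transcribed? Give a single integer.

Citrulline is absent, so FenQ is inactive.
Maltulose is absent, so MibD is inactive.
With no repressor bound, *kepK* is transcribed.
→ *kepK* is ON.
Ornithine is present, so BexC is inactive.
With no repressor bound, *lutQ* is transcribed.
So LutQ is produced and active.
With repressor LutQ bound, *lomW* is not transcribed.
→ *lomW* is OFF.
Tagatose is absent, so ElnB is active.
Sorbose is present, so SibJ is active.
No repressor is bound and ElnB and SibJ are active, so *dovF* is transcribed.
So DovF is produced and active.
Itaconate is absent, so KepB is inactive.
Required activator KepB is absent, so *vorQ* is not transcribed.
So VorQ is not produced.
Required activator VorQ is absent, so *purZ* is not transcribed.
→ *purZ* is OFF.
1 of the 3 genes is transcribed.

1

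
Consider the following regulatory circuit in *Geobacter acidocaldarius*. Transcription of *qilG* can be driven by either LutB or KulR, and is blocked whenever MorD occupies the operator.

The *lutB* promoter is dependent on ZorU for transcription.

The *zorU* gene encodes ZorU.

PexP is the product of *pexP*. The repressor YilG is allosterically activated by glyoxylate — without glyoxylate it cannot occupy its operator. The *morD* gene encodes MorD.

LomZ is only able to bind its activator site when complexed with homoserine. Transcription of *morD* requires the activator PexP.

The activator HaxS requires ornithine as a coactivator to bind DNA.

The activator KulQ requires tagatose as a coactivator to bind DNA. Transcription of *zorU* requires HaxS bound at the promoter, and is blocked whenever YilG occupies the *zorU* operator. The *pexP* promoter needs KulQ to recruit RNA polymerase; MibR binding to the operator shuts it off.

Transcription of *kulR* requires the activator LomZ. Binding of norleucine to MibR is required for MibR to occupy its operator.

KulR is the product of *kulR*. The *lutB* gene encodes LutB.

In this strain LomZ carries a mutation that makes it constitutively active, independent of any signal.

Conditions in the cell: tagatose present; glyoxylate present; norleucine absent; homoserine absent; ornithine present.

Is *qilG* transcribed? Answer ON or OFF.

OFF

Ornithine is present, so HaxS is active.
Glyoxylate is present, so YilG is active.
With repressor YilG bound, *zorU* is not transcribed.
So ZorU is not produced.
Required activator ZorU is absent, so *lutB* is not transcribed.
So LutB is not produced.
LomZ is constitutively active in this strain.
No repressor is bound and LomZ is active, so *kulR* is transcribed.
So KulR is produced and active.
Norleucine is absent, so MibR is inactive.
Tagatose is present, so KulQ is active.
No repressor is bound and KulQ is active, so *pexP* is transcribed.
So PexP is produced and active.
No repressor is bound and PexP is active, so *morD* is transcribed.
So MorD is produced and active.
With repressor MorD bound, *qilG* is not transcribed.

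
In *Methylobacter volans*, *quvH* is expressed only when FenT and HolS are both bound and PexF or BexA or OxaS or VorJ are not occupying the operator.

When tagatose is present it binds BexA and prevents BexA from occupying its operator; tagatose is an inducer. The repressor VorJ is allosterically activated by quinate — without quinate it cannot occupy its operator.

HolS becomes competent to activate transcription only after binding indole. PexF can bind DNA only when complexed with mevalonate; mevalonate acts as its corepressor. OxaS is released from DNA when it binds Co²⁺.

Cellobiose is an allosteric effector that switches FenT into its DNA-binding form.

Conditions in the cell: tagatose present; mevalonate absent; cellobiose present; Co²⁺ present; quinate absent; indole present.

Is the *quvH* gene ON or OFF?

Cellobiose is present, so FenT is active.
Mevalonate is absent, so PexF is inactive.
Tagatose is present, so BexA is inactive.
Co²⁺ is present, so OxaS is inactive.
Quinate is absent, so VorJ is inactive.
Indole is present, so HolS is active.
No repressor is bound and FenT and HolS are active, so *quvH* is transcribed.

ON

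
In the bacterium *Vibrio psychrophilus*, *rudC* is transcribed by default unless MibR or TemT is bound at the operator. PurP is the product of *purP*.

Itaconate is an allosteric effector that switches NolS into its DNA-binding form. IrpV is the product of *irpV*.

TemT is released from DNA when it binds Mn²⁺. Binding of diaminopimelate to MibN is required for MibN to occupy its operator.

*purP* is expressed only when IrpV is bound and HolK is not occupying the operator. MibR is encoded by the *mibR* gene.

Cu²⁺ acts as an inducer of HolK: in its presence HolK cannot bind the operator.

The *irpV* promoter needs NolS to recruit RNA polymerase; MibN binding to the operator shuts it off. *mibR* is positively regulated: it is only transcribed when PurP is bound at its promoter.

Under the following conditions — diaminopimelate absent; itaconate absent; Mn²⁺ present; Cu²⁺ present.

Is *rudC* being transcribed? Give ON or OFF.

Itaconate is absent, so NolS is inactive.
Diaminopimelate is absent, so MibN is inactive.
Required activator NolS is absent, so *irpV* is not transcribed.
So IrpV is not produced.
Cu²⁺ is present, so HolK is inactive.
Required activator IrpV is absent, so *purP* is not transcribed.
So PurP is not produced.
Required activator PurP is absent, so *mibR* is not transcribed.
So MibR is not produced.
Mn²⁺ is present, so TemT is inactive.
With no repressor bound, *rudC* is transcribed.

ON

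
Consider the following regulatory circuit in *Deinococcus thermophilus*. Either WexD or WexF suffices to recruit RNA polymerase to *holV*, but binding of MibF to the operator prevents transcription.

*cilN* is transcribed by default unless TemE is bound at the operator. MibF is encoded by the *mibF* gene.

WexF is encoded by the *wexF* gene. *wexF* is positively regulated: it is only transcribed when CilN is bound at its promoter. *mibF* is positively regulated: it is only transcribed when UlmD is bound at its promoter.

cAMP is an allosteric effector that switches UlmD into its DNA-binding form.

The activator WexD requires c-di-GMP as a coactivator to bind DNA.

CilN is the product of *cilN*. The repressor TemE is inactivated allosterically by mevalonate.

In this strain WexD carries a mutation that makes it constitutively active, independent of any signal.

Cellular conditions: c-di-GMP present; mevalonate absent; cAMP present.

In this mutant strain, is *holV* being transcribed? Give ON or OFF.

WexD is constitutively active in this strain.
Mevalonate is absent, so TemE is active.
With repressor TemE bound, *cilN* is not transcribed.
So CilN is not produced.
Required activator CilN is absent, so *wexF* is not transcribed.
So WexF is not produced.
cAMP is present, so UlmD is active.
No repressor is bound and UlmD is active, so *mibF* is transcribed.
So MibF is produced and active.
With repressor MibF bound, *holV* is not transcribed.

OFF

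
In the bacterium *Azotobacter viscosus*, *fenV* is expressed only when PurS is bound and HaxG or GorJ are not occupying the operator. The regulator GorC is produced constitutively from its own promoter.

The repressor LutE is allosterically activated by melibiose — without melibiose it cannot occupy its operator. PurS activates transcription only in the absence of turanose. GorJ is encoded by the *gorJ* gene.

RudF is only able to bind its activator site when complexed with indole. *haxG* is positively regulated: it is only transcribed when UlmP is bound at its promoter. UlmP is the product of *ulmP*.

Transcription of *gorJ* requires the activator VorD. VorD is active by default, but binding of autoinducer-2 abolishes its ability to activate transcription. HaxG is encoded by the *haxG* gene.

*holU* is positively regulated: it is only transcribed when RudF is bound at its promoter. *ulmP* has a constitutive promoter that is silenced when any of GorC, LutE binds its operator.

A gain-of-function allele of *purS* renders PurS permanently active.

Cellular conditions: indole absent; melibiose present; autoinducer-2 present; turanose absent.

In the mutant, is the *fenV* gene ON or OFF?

ON

GorC is produced constitutively and is active.
Melibiose is present, so LutE is active.
With repressor GorC bound, *ulmP* is not transcribed.
So UlmP is not produced.
Required activator UlmP is absent, so *haxG* is not transcribed.
So HaxG is not produced.
PurS is constitutively active in this strain.
Autoinducer-2 is present, so VorD is inactive.
Required activator VorD is absent, so *gorJ* is not transcribed.
So GorJ is not produced.
No repressor is bound and PurS is active, so *fenV* is transcribed.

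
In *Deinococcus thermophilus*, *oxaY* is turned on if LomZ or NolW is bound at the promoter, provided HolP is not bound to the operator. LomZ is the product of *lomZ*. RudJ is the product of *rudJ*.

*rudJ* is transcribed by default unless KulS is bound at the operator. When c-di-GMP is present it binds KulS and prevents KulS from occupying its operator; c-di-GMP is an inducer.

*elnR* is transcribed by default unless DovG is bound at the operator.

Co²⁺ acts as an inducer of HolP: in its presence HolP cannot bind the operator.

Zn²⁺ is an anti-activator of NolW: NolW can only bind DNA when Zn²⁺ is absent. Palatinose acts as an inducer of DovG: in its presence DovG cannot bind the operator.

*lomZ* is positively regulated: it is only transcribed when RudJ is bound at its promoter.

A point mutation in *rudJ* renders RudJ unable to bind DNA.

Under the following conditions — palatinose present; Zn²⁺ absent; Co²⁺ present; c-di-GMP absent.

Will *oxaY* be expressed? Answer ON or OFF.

ON

RudJ is non-functional in this strain, so it has no effect.
Required activator RudJ is absent, so *lomZ* is not transcribed.
So LomZ is not produced.
Co²⁺ is present, so HolP is inactive.
Zn²⁺ is absent, so NolW is active.
Activator NolW is present, so *oxaY* is transcribed.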